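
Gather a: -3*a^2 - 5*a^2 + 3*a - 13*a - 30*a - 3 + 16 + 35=-8*a^2 - 40*a + 48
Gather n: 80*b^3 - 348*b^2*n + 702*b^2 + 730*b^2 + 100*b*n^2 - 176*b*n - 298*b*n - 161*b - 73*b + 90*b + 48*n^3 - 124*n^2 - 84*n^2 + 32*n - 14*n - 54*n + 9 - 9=80*b^3 + 1432*b^2 - 144*b + 48*n^3 + n^2*(100*b - 208) + n*(-348*b^2 - 474*b - 36)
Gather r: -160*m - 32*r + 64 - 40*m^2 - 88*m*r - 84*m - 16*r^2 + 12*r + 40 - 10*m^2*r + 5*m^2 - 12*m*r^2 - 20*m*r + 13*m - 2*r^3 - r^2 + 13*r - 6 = -35*m^2 - 231*m - 2*r^3 + r^2*(-12*m - 17) + r*(-10*m^2 - 108*m - 7) + 98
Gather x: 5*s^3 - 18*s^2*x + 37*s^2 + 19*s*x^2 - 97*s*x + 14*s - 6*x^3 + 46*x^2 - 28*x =5*s^3 + 37*s^2 + 14*s - 6*x^3 + x^2*(19*s + 46) + x*(-18*s^2 - 97*s - 28)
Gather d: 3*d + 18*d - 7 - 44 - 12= 21*d - 63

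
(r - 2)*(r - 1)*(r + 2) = r^3 - r^2 - 4*r + 4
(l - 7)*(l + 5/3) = l^2 - 16*l/3 - 35/3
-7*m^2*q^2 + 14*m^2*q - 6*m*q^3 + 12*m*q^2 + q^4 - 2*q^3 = q*(-7*m + q)*(m + q)*(q - 2)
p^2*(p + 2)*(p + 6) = p^4 + 8*p^3 + 12*p^2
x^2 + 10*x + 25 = (x + 5)^2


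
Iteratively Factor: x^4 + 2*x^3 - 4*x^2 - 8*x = (x)*(x^3 + 2*x^2 - 4*x - 8) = x*(x + 2)*(x^2 - 4) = x*(x - 2)*(x + 2)*(x + 2)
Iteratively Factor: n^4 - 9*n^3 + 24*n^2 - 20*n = (n - 5)*(n^3 - 4*n^2 + 4*n) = (n - 5)*(n - 2)*(n^2 - 2*n) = (n - 5)*(n - 2)^2*(n)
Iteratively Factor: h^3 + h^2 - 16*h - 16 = (h + 1)*(h^2 - 16) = (h - 4)*(h + 1)*(h + 4)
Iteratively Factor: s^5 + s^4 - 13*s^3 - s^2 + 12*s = (s - 3)*(s^4 + 4*s^3 - s^2 - 4*s) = (s - 3)*(s - 1)*(s^3 + 5*s^2 + 4*s) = (s - 3)*(s - 1)*(s + 1)*(s^2 + 4*s) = s*(s - 3)*(s - 1)*(s + 1)*(s + 4)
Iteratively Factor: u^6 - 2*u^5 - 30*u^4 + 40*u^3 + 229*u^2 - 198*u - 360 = (u + 4)*(u^5 - 6*u^4 - 6*u^3 + 64*u^2 - 27*u - 90) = (u - 3)*(u + 4)*(u^4 - 3*u^3 - 15*u^2 + 19*u + 30) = (u - 3)*(u + 3)*(u + 4)*(u^3 - 6*u^2 + 3*u + 10) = (u - 3)*(u - 2)*(u + 3)*(u + 4)*(u^2 - 4*u - 5) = (u - 3)*(u - 2)*(u + 1)*(u + 3)*(u + 4)*(u - 5)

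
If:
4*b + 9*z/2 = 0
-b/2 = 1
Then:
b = -2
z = 16/9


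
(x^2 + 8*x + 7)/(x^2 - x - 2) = (x + 7)/(x - 2)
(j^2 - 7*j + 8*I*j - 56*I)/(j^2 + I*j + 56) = (j - 7)/(j - 7*I)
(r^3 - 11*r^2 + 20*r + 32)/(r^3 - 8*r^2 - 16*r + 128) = (r + 1)/(r + 4)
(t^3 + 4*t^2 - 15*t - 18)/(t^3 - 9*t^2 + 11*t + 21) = (t + 6)/(t - 7)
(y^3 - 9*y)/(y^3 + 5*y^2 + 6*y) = (y - 3)/(y + 2)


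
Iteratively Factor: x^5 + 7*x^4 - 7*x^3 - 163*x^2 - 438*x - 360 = (x - 5)*(x^4 + 12*x^3 + 53*x^2 + 102*x + 72) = (x - 5)*(x + 4)*(x^3 + 8*x^2 + 21*x + 18) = (x - 5)*(x + 3)*(x + 4)*(x^2 + 5*x + 6) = (x - 5)*(x + 3)^2*(x + 4)*(x + 2)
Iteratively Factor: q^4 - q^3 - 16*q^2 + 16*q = (q - 4)*(q^3 + 3*q^2 - 4*q) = (q - 4)*(q + 4)*(q^2 - q) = q*(q - 4)*(q + 4)*(q - 1)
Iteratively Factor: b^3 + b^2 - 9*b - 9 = (b + 3)*(b^2 - 2*b - 3) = (b - 3)*(b + 3)*(b + 1)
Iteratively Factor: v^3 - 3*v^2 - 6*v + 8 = (v - 4)*(v^2 + v - 2) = (v - 4)*(v + 2)*(v - 1)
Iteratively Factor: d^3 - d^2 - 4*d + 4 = (d - 2)*(d^2 + d - 2) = (d - 2)*(d + 2)*(d - 1)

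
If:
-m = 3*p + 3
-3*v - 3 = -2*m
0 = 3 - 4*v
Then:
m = 21/8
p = -15/8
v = 3/4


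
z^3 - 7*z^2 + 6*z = z*(z - 6)*(z - 1)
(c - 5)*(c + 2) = c^2 - 3*c - 10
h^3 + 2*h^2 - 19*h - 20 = (h - 4)*(h + 1)*(h + 5)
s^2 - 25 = (s - 5)*(s + 5)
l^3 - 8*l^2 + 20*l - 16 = (l - 4)*(l - 2)^2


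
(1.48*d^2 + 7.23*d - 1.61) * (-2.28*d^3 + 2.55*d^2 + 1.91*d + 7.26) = -3.3744*d^5 - 12.7104*d^4 + 24.9341*d^3 + 20.4486*d^2 + 49.4147*d - 11.6886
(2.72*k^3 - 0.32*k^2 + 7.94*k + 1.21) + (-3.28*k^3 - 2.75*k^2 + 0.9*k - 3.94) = -0.56*k^3 - 3.07*k^2 + 8.84*k - 2.73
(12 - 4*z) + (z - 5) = 7 - 3*z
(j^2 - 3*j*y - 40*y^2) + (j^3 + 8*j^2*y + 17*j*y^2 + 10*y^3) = j^3 + 8*j^2*y + j^2 + 17*j*y^2 - 3*j*y + 10*y^3 - 40*y^2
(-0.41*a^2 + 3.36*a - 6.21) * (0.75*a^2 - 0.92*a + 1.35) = -0.3075*a^4 + 2.8972*a^3 - 8.3022*a^2 + 10.2492*a - 8.3835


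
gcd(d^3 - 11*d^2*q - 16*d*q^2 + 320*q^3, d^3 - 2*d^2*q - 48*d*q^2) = -d + 8*q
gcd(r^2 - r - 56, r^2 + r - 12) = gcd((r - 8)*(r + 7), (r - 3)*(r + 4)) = 1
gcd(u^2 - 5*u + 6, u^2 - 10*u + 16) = u - 2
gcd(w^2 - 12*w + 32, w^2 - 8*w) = w - 8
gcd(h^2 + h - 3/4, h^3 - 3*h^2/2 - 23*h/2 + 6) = h - 1/2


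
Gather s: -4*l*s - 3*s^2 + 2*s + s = -3*s^2 + s*(3 - 4*l)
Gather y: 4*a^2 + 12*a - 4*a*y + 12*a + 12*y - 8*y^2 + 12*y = 4*a^2 + 24*a - 8*y^2 + y*(24 - 4*a)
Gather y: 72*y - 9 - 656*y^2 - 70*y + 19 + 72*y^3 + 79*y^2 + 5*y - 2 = 72*y^3 - 577*y^2 + 7*y + 8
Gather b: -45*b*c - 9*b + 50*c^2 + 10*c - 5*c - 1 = b*(-45*c - 9) + 50*c^2 + 5*c - 1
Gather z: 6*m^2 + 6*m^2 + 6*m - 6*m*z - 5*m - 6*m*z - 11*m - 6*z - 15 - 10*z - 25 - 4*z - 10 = 12*m^2 - 10*m + z*(-12*m - 20) - 50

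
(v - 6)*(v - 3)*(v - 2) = v^3 - 11*v^2 + 36*v - 36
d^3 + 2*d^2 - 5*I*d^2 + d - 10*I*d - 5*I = (d + 1)^2*(d - 5*I)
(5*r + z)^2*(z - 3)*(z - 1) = 25*r^2*z^2 - 100*r^2*z + 75*r^2 + 10*r*z^3 - 40*r*z^2 + 30*r*z + z^4 - 4*z^3 + 3*z^2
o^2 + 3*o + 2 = (o + 1)*(o + 2)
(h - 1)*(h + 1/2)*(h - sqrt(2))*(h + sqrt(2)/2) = h^4 - sqrt(2)*h^3/2 - h^3/2 - 3*h^2/2 + sqrt(2)*h^2/4 + sqrt(2)*h/4 + h/2 + 1/2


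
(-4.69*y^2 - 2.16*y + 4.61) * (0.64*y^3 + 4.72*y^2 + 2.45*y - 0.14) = -3.0016*y^5 - 23.5192*y^4 - 18.7353*y^3 + 17.1238*y^2 + 11.5969*y - 0.6454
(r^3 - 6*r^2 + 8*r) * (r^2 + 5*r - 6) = r^5 - r^4 - 28*r^3 + 76*r^2 - 48*r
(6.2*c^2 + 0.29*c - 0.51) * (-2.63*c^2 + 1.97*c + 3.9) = -16.306*c^4 + 11.4513*c^3 + 26.0926*c^2 + 0.1263*c - 1.989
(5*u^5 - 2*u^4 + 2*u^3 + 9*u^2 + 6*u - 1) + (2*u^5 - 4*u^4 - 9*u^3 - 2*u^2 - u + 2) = 7*u^5 - 6*u^4 - 7*u^3 + 7*u^2 + 5*u + 1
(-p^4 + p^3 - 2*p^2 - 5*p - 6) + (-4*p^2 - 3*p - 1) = -p^4 + p^3 - 6*p^2 - 8*p - 7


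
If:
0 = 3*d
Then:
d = 0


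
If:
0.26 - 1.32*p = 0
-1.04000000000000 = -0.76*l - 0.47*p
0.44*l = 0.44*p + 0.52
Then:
No Solution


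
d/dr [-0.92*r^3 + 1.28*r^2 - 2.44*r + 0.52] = -2.76*r^2 + 2.56*r - 2.44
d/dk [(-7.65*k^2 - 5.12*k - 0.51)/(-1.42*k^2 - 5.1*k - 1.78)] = (31.7446*k^2 + 25.7856*k + 6.5126)/(2.0164*k^4 + 14.484*k^3 + 31.0652*k^2 + 18.156*k + 3.1684)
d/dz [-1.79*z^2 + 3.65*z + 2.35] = 3.65 - 3.58*z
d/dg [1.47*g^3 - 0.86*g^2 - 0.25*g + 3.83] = 4.41*g^2 - 1.72*g - 0.25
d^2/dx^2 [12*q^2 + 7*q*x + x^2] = 2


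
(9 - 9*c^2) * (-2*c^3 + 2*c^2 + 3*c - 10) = 18*c^5 - 18*c^4 - 45*c^3 + 108*c^2 + 27*c - 90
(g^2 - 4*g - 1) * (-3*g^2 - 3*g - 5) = -3*g^4 + 9*g^3 + 10*g^2 + 23*g + 5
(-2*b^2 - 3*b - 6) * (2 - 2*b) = 4*b^3 + 2*b^2 + 6*b - 12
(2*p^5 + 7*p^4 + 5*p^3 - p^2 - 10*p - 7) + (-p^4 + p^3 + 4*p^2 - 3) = 2*p^5 + 6*p^4 + 6*p^3 + 3*p^2 - 10*p - 10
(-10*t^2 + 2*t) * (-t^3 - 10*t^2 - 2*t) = 10*t^5 + 98*t^4 - 4*t^2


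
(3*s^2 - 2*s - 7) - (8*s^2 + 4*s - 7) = -5*s^2 - 6*s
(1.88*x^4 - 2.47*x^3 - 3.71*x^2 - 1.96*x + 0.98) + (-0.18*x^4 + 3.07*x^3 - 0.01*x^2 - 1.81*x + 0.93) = 1.7*x^4 + 0.6*x^3 - 3.72*x^2 - 3.77*x + 1.91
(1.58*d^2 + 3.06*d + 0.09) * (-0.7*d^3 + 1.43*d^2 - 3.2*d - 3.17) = -1.106*d^5 + 0.1174*d^4 - 0.743200000000001*d^3 - 14.6719*d^2 - 9.9882*d - 0.2853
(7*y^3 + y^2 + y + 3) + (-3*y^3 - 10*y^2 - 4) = 4*y^3 - 9*y^2 + y - 1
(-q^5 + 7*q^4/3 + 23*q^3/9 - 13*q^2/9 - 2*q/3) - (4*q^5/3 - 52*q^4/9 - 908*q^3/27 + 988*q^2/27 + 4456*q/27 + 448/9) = -7*q^5/3 + 73*q^4/9 + 977*q^3/27 - 1027*q^2/27 - 4474*q/27 - 448/9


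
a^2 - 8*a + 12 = (a - 6)*(a - 2)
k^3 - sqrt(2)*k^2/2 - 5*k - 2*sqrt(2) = (k - 2*sqrt(2))*(k + sqrt(2)/2)*(k + sqrt(2))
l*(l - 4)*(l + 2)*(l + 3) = l^4 + l^3 - 14*l^2 - 24*l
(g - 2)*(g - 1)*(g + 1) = g^3 - 2*g^2 - g + 2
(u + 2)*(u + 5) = u^2 + 7*u + 10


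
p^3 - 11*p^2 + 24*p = p*(p - 8)*(p - 3)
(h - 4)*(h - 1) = h^2 - 5*h + 4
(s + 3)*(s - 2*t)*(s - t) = s^3 - 3*s^2*t + 3*s^2 + 2*s*t^2 - 9*s*t + 6*t^2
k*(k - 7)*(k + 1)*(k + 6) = k^4 - 43*k^2 - 42*k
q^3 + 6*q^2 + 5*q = q*(q + 1)*(q + 5)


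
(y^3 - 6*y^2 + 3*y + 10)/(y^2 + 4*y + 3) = (y^2 - 7*y + 10)/(y + 3)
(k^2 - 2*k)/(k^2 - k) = (k - 2)/(k - 1)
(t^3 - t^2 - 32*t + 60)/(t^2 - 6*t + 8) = (t^2 + t - 30)/(t - 4)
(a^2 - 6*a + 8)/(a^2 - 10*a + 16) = (a - 4)/(a - 8)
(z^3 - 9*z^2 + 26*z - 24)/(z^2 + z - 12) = (z^2 - 6*z + 8)/(z + 4)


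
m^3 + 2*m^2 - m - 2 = (m - 1)*(m + 1)*(m + 2)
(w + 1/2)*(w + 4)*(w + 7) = w^3 + 23*w^2/2 + 67*w/2 + 14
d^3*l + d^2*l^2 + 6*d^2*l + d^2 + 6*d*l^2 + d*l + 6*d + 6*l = (d + 6)*(d + l)*(d*l + 1)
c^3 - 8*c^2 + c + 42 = (c - 7)*(c - 3)*(c + 2)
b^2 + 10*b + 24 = (b + 4)*(b + 6)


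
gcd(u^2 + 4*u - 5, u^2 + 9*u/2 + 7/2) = 1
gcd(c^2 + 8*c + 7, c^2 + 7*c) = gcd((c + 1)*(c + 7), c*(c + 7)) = c + 7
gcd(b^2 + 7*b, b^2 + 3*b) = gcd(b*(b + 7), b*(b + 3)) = b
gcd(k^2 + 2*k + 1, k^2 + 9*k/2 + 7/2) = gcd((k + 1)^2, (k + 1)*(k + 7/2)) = k + 1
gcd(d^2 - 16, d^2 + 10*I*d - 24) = 1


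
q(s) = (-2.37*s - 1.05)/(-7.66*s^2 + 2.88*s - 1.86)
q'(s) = (-2.37*s - 1.05)*(15.32*s - 2.88)/(-7.66*s^2 + 2.88*s - 1.86)^2 - 2.37/(-7.66*s^2 + 2.88*s - 1.86)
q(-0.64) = -0.07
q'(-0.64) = 0.22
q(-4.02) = -0.06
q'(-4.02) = -0.01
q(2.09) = 0.20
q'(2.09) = -0.12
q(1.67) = 0.27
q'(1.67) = -0.21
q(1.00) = 0.52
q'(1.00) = -0.61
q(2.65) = 0.15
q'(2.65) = -0.07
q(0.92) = 0.57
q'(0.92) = -0.70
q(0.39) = 1.04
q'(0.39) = -0.44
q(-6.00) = -0.04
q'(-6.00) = -0.01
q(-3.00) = -0.08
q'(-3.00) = -0.02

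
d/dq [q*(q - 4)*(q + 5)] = 3*q^2 + 2*q - 20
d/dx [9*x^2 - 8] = 18*x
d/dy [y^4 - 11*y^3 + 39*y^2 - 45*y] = 4*y^3 - 33*y^2 + 78*y - 45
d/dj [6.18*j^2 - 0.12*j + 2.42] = 12.36*j - 0.12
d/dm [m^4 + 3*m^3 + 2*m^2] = m*(4*m^2 + 9*m + 4)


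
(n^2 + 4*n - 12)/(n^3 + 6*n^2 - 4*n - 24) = 1/(n + 2)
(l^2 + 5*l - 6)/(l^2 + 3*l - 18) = (l - 1)/(l - 3)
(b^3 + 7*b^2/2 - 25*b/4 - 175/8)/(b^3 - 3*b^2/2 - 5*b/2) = (b^2 + 6*b + 35/4)/(b*(b + 1))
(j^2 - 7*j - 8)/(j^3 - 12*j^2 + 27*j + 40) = 1/(j - 5)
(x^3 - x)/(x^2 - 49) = (x^3 - x)/(x^2 - 49)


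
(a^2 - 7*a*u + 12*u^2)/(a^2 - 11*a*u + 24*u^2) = (-a + 4*u)/(-a + 8*u)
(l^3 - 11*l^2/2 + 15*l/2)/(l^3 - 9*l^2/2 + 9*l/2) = (2*l - 5)/(2*l - 3)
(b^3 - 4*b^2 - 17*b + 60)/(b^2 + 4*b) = b - 8 + 15/b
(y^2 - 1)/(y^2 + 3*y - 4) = (y + 1)/(y + 4)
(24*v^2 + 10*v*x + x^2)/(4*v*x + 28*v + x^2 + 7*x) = (6*v + x)/(x + 7)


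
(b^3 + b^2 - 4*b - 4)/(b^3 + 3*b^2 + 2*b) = (b - 2)/b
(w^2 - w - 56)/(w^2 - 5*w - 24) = (w + 7)/(w + 3)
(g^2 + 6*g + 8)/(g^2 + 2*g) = (g + 4)/g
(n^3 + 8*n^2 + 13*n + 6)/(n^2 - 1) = (n^2 + 7*n + 6)/(n - 1)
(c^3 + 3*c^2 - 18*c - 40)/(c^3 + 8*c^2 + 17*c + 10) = (c - 4)/(c + 1)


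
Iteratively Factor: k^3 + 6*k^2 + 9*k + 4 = (k + 1)*(k^2 + 5*k + 4) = (k + 1)*(k + 4)*(k + 1)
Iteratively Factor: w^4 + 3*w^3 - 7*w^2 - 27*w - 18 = (w + 2)*(w^3 + w^2 - 9*w - 9) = (w + 1)*(w + 2)*(w^2 - 9) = (w - 3)*(w + 1)*(w + 2)*(w + 3)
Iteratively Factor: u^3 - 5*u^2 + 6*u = (u - 2)*(u^2 - 3*u) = (u - 3)*(u - 2)*(u)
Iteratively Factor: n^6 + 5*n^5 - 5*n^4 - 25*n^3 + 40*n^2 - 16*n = (n + 4)*(n^5 + n^4 - 9*n^3 + 11*n^2 - 4*n) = (n - 1)*(n + 4)*(n^4 + 2*n^3 - 7*n^2 + 4*n) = (n - 1)^2*(n + 4)*(n^3 + 3*n^2 - 4*n) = (n - 1)^2*(n + 4)^2*(n^2 - n) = (n - 1)^3*(n + 4)^2*(n)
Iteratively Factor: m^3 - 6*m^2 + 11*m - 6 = (m - 2)*(m^2 - 4*m + 3) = (m - 3)*(m - 2)*(m - 1)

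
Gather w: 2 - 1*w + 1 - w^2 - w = -w^2 - 2*w + 3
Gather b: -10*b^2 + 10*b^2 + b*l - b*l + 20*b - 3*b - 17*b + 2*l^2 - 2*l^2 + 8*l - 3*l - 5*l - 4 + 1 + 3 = 0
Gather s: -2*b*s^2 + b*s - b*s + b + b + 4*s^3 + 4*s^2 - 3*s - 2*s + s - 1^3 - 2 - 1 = 2*b + 4*s^3 + s^2*(4 - 2*b) - 4*s - 4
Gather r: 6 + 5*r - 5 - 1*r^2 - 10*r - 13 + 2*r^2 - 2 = r^2 - 5*r - 14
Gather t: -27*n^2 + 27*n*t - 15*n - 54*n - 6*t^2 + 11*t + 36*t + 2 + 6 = -27*n^2 - 69*n - 6*t^2 + t*(27*n + 47) + 8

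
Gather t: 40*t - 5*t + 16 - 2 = 35*t + 14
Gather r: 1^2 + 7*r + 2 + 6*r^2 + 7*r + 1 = 6*r^2 + 14*r + 4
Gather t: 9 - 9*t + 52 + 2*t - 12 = 49 - 7*t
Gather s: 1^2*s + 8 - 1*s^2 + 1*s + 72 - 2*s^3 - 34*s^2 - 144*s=-2*s^3 - 35*s^2 - 142*s + 80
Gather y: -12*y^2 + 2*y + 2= -12*y^2 + 2*y + 2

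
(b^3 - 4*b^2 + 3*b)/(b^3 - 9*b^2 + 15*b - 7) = b*(b - 3)/(b^2 - 8*b + 7)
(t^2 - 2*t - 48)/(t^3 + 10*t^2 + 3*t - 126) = (t - 8)/(t^2 + 4*t - 21)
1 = 1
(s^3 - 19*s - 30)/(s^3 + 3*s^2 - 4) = (s^2 - 2*s - 15)/(s^2 + s - 2)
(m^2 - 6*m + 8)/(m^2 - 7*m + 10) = (m - 4)/(m - 5)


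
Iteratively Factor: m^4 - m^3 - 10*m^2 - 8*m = (m + 2)*(m^3 - 3*m^2 - 4*m) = m*(m + 2)*(m^2 - 3*m - 4) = m*(m - 4)*(m + 2)*(m + 1)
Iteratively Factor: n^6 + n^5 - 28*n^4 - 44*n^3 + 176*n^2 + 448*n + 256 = (n + 1)*(n^5 - 28*n^3 - 16*n^2 + 192*n + 256) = (n + 1)*(n + 2)*(n^4 - 2*n^3 - 24*n^2 + 32*n + 128) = (n - 4)*(n + 1)*(n + 2)*(n^3 + 2*n^2 - 16*n - 32) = (n - 4)*(n + 1)*(n + 2)^2*(n^2 - 16) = (n - 4)*(n + 1)*(n + 2)^2*(n + 4)*(n - 4)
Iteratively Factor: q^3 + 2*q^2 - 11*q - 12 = (q + 4)*(q^2 - 2*q - 3) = (q + 1)*(q + 4)*(q - 3)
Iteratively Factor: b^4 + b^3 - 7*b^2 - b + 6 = (b + 3)*(b^3 - 2*b^2 - b + 2) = (b - 2)*(b + 3)*(b^2 - 1) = (b - 2)*(b + 1)*(b + 3)*(b - 1)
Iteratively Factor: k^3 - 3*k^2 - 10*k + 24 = (k + 3)*(k^2 - 6*k + 8) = (k - 2)*(k + 3)*(k - 4)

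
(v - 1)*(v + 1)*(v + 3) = v^3 + 3*v^2 - v - 3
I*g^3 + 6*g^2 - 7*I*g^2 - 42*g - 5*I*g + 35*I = (g - 7)*(g - 5*I)*(I*g + 1)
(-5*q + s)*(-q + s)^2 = -5*q^3 + 11*q^2*s - 7*q*s^2 + s^3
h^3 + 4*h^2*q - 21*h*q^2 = h*(h - 3*q)*(h + 7*q)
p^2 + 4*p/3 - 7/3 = (p - 1)*(p + 7/3)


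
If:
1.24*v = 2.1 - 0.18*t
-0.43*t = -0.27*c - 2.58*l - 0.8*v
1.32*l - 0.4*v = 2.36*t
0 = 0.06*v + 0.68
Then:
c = -1323.83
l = 157.01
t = 89.74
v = -11.33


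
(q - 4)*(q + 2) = q^2 - 2*q - 8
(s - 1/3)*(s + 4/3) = s^2 + s - 4/9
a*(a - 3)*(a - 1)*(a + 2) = a^4 - 2*a^3 - 5*a^2 + 6*a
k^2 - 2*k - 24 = (k - 6)*(k + 4)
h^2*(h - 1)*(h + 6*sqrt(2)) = h^4 - h^3 + 6*sqrt(2)*h^3 - 6*sqrt(2)*h^2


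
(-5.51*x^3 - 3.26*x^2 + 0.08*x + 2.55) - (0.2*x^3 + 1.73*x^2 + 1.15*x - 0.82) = -5.71*x^3 - 4.99*x^2 - 1.07*x + 3.37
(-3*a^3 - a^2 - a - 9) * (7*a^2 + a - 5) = -21*a^5 - 10*a^4 + 7*a^3 - 59*a^2 - 4*a + 45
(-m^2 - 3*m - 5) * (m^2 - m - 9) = -m^4 - 2*m^3 + 7*m^2 + 32*m + 45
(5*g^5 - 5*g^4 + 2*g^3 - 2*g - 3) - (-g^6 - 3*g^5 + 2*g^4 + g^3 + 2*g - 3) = g^6 + 8*g^5 - 7*g^4 + g^3 - 4*g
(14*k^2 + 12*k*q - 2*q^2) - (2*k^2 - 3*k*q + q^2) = 12*k^2 + 15*k*q - 3*q^2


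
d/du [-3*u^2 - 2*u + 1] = -6*u - 2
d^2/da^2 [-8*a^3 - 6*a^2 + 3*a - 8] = -48*a - 12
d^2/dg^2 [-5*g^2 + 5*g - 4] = -10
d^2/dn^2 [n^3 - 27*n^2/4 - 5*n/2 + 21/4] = 6*n - 27/2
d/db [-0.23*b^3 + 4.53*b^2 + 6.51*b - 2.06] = -0.69*b^2 + 9.06*b + 6.51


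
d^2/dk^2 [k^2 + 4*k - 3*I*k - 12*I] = 2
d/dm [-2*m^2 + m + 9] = 1 - 4*m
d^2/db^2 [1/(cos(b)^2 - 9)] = 2*(-2*sin(b)^4 + 19*sin(b)^2 - 8)/(cos(b)^2 - 9)^3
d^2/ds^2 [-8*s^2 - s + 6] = -16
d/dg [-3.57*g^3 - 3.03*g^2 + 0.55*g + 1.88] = -10.71*g^2 - 6.06*g + 0.55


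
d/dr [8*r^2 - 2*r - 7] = 16*r - 2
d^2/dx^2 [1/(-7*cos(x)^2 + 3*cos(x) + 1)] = (-196*sin(x)^4 + 135*sin(x)^2 - 303*cos(x)/4 + 63*cos(3*x)/4 + 93)/(7*sin(x)^2 + 3*cos(x) - 6)^3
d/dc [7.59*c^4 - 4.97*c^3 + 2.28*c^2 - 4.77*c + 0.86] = 30.36*c^3 - 14.91*c^2 + 4.56*c - 4.77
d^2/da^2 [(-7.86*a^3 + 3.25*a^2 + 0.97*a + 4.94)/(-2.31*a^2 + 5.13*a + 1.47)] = (-5.6843418860808e-14*a^5 - 1.13686837721616e-13*a^4 + 379.703088*a^3 + 131.260122*a^2 + 433.387962*a - 292.976604)/(12.326391*a^6 - 82.122579*a^5 + 158.843916*a^4 - 30.486051*a^3 - 101.082492*a^2 - 33.256251*a - 3.176523)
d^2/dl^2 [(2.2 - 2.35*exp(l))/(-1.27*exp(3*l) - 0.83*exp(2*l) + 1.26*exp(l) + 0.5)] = (15.16126*exp(6*l) - 24.504015*exp(5*l) - 8.84842500000001*exp(4*l) + 22.83544*exp(3*l) + 0.180780000000002*exp(2*l) - 8.62522*exp(l) + 1.9735)*exp(l)/(2.048383*exp(9*l) + 4.016121*exp(8*l) - 3.472053*exp(7*l) - 9.816559*exp(6*l) + 0.282414000000001*exp(5*l) + 7.720374*exp(4*l) + 2.089524*exp(3*l) - 1.7589*exp(2*l) - 0.945*exp(l) - 0.125)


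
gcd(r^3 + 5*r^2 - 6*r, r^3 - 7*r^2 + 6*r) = r^2 - r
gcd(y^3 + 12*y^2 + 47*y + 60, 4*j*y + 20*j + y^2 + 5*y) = y + 5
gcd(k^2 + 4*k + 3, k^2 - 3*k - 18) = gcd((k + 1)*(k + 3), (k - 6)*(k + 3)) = k + 3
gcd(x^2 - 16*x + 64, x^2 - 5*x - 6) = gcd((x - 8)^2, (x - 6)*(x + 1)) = 1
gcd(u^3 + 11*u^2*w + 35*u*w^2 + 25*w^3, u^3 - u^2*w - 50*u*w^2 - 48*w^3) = u + w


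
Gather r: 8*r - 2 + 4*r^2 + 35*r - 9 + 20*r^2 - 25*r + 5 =24*r^2 + 18*r - 6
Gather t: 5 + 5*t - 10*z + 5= 5*t - 10*z + 10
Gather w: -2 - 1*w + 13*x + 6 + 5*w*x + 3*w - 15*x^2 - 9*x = w*(5*x + 2) - 15*x^2 + 4*x + 4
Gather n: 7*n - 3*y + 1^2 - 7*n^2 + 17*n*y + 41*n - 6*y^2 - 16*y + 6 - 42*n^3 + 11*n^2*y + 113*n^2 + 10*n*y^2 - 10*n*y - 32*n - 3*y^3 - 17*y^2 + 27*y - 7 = -42*n^3 + n^2*(11*y + 106) + n*(10*y^2 + 7*y + 16) - 3*y^3 - 23*y^2 + 8*y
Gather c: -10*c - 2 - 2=-10*c - 4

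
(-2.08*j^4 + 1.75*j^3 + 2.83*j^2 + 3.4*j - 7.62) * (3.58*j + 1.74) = -7.4464*j^5 + 2.6458*j^4 + 13.1764*j^3 + 17.0962*j^2 - 21.3636*j - 13.2588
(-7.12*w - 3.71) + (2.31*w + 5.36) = 1.65 - 4.81*w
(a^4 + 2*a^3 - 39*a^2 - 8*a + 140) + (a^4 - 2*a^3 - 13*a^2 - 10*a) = 2*a^4 - 52*a^2 - 18*a + 140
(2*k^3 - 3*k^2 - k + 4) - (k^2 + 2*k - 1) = 2*k^3 - 4*k^2 - 3*k + 5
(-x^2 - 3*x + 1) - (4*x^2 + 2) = -5*x^2 - 3*x - 1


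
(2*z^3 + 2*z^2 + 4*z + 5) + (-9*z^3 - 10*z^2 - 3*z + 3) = -7*z^3 - 8*z^2 + z + 8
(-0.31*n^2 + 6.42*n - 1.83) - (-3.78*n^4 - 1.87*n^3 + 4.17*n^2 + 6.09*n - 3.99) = 3.78*n^4 + 1.87*n^3 - 4.48*n^2 + 0.33*n + 2.16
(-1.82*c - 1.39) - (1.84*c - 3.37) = 1.98 - 3.66*c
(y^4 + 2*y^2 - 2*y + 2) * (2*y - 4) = 2*y^5 - 4*y^4 + 4*y^3 - 12*y^2 + 12*y - 8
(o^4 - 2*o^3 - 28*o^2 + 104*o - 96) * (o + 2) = o^5 - 32*o^3 + 48*o^2 + 112*o - 192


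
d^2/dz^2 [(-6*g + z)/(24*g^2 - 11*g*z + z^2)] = 2*(-(6*g - z)*(11*g - 2*z)^2 + (17*g - 3*z)*(24*g^2 - 11*g*z + z^2))/(24*g^2 - 11*g*z + z^2)^3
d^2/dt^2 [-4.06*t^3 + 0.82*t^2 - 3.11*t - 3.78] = 1.64 - 24.36*t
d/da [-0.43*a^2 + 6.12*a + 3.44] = 6.12 - 0.86*a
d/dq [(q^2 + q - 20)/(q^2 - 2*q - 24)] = (-3*q^2 - 8*q - 64)/(q^4 - 4*q^3 - 44*q^2 + 96*q + 576)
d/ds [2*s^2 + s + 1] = 4*s + 1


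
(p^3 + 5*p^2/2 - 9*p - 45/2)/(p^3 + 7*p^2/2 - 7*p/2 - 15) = (p - 3)/(p - 2)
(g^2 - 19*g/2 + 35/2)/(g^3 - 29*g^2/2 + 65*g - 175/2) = 1/(g - 5)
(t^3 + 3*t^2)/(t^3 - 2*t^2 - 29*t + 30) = t^2*(t + 3)/(t^3 - 2*t^2 - 29*t + 30)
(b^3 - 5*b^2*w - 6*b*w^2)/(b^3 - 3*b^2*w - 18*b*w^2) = (b + w)/(b + 3*w)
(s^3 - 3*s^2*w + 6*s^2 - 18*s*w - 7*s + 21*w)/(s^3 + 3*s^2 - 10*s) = (s^3 - 3*s^2*w + 6*s^2 - 18*s*w - 7*s + 21*w)/(s*(s^2 + 3*s - 10))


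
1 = 1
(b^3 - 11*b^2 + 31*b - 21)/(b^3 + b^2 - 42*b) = (b^3 - 11*b^2 + 31*b - 21)/(b*(b^2 + b - 42))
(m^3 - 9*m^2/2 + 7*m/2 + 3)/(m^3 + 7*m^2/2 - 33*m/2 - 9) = (m - 2)/(m + 6)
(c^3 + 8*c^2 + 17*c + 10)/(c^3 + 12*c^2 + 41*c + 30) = (c + 2)/(c + 6)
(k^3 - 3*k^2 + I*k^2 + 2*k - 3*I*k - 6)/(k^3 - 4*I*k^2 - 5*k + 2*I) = (k^2 + k*(-3 + 2*I) - 6*I)/(k^2 - 3*I*k - 2)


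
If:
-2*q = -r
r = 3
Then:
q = 3/2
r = 3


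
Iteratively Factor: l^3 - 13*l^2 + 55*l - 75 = (l - 5)*(l^2 - 8*l + 15) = (l - 5)*(l - 3)*(l - 5)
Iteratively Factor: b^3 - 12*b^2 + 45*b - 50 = (b - 5)*(b^2 - 7*b + 10) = (b - 5)*(b - 2)*(b - 5)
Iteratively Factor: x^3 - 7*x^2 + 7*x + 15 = (x - 3)*(x^2 - 4*x - 5) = (x - 3)*(x + 1)*(x - 5)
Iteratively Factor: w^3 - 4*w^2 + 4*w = (w)*(w^2 - 4*w + 4) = w*(w - 2)*(w - 2)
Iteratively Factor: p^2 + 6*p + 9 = (p + 3)*(p + 3)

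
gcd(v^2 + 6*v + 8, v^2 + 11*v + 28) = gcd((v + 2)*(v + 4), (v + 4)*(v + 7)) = v + 4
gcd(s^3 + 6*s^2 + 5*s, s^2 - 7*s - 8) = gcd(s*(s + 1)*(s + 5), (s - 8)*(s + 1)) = s + 1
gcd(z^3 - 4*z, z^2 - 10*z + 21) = 1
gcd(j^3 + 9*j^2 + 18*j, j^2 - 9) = j + 3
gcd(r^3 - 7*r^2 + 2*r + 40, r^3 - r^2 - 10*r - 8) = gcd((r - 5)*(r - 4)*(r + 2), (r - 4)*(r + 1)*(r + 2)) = r^2 - 2*r - 8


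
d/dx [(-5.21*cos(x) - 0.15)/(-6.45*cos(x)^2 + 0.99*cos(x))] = (-0.789160361274323 - 0.0454410956587902/cos(x) + 0.00348733989939551/cos(x)^2)*sin(x)/(-0.97698355666399*cos(x)^2 + 0.299911231348015*cos(x) - 0.0230164433360105)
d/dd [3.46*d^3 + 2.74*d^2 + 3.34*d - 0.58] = 10.38*d^2 + 5.48*d + 3.34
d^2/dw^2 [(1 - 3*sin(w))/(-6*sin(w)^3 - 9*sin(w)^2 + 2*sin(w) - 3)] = (-432*sin(w)^7 - 162*sin(w)^6 + 855*sin(w)^5 + 1488*sin(w)^4 - 36*sin(w)^3 - 1184*sin(w)^2 - 291*sin(w) + 82)/(6*sin(w)^3 + 9*sin(w)^2 - 2*sin(w) + 3)^3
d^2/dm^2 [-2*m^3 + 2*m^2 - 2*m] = 4 - 12*m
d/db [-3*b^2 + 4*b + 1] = 4 - 6*b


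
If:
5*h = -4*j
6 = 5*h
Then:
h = 6/5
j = -3/2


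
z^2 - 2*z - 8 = (z - 4)*(z + 2)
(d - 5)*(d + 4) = d^2 - d - 20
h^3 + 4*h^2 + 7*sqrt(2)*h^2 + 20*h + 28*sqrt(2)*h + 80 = (h + 4)*(h + 2*sqrt(2))*(h + 5*sqrt(2))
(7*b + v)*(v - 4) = 7*b*v - 28*b + v^2 - 4*v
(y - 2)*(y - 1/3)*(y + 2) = y^3 - y^2/3 - 4*y + 4/3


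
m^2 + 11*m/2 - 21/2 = (m - 3/2)*(m + 7)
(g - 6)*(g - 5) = g^2 - 11*g + 30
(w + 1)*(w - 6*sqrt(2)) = w^2 - 6*sqrt(2)*w + w - 6*sqrt(2)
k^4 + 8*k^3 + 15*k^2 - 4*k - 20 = (k - 1)*(k + 2)^2*(k + 5)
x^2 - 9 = (x - 3)*(x + 3)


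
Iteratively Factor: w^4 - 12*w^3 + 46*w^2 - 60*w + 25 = (w - 1)*(w^3 - 11*w^2 + 35*w - 25) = (w - 5)*(w - 1)*(w^2 - 6*w + 5) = (w - 5)^2*(w - 1)*(w - 1)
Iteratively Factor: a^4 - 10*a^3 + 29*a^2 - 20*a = (a - 1)*(a^3 - 9*a^2 + 20*a) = (a - 5)*(a - 1)*(a^2 - 4*a) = (a - 5)*(a - 4)*(a - 1)*(a)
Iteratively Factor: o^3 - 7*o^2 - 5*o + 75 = (o - 5)*(o^2 - 2*o - 15) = (o - 5)*(o + 3)*(o - 5)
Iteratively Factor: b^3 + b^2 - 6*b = (b)*(b^2 + b - 6) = b*(b - 2)*(b + 3)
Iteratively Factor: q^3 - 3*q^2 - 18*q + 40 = (q + 4)*(q^2 - 7*q + 10) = (q - 2)*(q + 4)*(q - 5)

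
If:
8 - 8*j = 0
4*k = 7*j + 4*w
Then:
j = 1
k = w + 7/4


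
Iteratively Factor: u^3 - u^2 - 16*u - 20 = (u + 2)*(u^2 - 3*u - 10) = (u - 5)*(u + 2)*(u + 2)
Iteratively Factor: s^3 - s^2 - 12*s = (s - 4)*(s^2 + 3*s) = (s - 4)*(s + 3)*(s)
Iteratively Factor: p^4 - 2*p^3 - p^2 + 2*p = (p)*(p^3 - 2*p^2 - p + 2) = p*(p + 1)*(p^2 - 3*p + 2) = p*(p - 2)*(p + 1)*(p - 1)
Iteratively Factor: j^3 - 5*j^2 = (j - 5)*(j^2) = j*(j - 5)*(j)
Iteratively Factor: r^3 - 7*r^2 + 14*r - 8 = (r - 4)*(r^2 - 3*r + 2) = (r - 4)*(r - 2)*(r - 1)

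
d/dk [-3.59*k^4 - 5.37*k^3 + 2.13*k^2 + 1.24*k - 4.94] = -14.36*k^3 - 16.11*k^2 + 4.26*k + 1.24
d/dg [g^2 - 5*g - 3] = 2*g - 5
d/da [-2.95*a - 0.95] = -2.95000000000000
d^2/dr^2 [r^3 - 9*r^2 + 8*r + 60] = 6*r - 18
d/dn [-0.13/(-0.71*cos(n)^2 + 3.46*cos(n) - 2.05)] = (0.1846*cos(n) - 0.4498)*sin(n)/(0.71*cos(n)^2 - 3.46*cos(n) + 2.05)^2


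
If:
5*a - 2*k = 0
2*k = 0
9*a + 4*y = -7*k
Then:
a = 0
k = 0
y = 0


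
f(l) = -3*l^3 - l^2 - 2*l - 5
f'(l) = -9*l^2 - 2*l - 2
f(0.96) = -10.50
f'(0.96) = -12.21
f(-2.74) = 54.68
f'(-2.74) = -64.09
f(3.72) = -180.71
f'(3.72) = -133.99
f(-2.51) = 41.16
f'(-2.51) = -53.68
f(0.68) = -7.77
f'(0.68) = -7.52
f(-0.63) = -3.39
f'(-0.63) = -4.31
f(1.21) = -14.20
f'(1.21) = -17.60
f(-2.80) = 58.62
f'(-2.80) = -66.96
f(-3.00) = 73.00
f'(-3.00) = -77.00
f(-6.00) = 619.00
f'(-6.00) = -314.00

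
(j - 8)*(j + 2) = j^2 - 6*j - 16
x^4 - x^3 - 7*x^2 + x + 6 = (x - 3)*(x - 1)*(x + 1)*(x + 2)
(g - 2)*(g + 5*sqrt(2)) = g^2 - 2*g + 5*sqrt(2)*g - 10*sqrt(2)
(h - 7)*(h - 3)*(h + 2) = h^3 - 8*h^2 + h + 42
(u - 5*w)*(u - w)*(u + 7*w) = u^3 + u^2*w - 37*u*w^2 + 35*w^3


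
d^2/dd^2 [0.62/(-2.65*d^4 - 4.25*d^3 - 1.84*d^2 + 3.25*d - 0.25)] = ((19.716*d^2 + 15.81*d + 2.2816)*(2.65*d^4 + 4.25*d^3 + 1.84*d^2 - 3.25*d + 0.25) - 0.62*(10.6*d^3 + 12.75*d^2 + 3.68*d - 3.25)*(21.2*d^3 + 25.5*d^2 + 7.36*d - 6.5))/(2.65*d^4 + 4.25*d^3 + 1.84*d^2 - 3.25*d + 0.25)^3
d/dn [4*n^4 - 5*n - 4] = 16*n^3 - 5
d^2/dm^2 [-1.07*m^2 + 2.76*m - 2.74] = -2.14000000000000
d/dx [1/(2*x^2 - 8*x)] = (2 - x)/(x^2*(x - 4)^2)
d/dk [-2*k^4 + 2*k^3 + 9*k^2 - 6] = 2*k*(-4*k^2 + 3*k + 9)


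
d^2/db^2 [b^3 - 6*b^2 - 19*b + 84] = 6*b - 12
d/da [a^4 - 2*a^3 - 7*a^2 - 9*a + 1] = 4*a^3 - 6*a^2 - 14*a - 9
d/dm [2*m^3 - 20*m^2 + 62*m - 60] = 6*m^2 - 40*m + 62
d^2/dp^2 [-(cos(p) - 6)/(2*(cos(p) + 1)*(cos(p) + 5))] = ((1 - cos(2*p))^2 - 17*cos(p) - 214*cos(2*p) - 31*cos(3*p) + 1510)/(8*(cos(p) + 1)^2*(cos(p) + 5)^3)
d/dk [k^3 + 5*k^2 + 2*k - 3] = 3*k^2 + 10*k + 2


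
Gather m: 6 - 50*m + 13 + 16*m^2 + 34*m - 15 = 16*m^2 - 16*m + 4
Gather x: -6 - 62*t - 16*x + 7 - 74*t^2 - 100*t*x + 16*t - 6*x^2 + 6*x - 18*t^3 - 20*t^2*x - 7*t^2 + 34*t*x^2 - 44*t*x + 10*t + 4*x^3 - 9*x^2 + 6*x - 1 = -18*t^3 - 81*t^2 - 36*t + 4*x^3 + x^2*(34*t - 15) + x*(-20*t^2 - 144*t - 4)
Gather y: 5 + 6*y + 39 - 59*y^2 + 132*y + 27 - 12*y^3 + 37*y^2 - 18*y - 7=-12*y^3 - 22*y^2 + 120*y + 64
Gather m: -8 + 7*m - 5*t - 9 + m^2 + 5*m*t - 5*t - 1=m^2 + m*(5*t + 7) - 10*t - 18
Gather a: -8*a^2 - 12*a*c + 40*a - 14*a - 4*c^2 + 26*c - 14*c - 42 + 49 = -8*a^2 + a*(26 - 12*c) - 4*c^2 + 12*c + 7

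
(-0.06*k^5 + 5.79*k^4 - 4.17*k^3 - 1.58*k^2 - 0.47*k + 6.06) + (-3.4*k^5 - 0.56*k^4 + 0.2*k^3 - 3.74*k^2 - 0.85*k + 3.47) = -3.46*k^5 + 5.23*k^4 - 3.97*k^3 - 5.32*k^2 - 1.32*k + 9.53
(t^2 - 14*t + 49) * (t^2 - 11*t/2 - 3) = t^4 - 39*t^3/2 + 123*t^2 - 455*t/2 - 147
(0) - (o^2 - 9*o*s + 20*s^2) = -o^2 + 9*o*s - 20*s^2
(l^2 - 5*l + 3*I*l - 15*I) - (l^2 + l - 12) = -6*l + 3*I*l + 12 - 15*I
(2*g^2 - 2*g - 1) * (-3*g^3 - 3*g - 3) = -6*g^5 + 6*g^4 - 3*g^3 + 9*g + 3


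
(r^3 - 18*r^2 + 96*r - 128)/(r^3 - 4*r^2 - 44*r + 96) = (r - 8)/(r + 6)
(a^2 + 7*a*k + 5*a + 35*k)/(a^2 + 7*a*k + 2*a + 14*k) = (a + 5)/(a + 2)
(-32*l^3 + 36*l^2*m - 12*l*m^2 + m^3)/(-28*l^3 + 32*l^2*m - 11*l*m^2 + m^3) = (8*l - m)/(7*l - m)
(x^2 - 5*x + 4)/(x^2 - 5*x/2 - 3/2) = 2*(-x^2 + 5*x - 4)/(-2*x^2 + 5*x + 3)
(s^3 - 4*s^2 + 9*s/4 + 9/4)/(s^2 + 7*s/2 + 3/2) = (2*s^2 - 9*s + 9)/(2*(s + 3))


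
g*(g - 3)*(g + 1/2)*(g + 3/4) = g^4 - 7*g^3/4 - 27*g^2/8 - 9*g/8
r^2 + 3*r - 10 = (r - 2)*(r + 5)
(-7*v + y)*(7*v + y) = -49*v^2 + y^2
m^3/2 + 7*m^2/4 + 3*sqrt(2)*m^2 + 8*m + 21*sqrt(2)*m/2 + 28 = (m/2 + sqrt(2))*(m + 7/2)*(m + 4*sqrt(2))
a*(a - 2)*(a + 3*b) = a^3 + 3*a^2*b - 2*a^2 - 6*a*b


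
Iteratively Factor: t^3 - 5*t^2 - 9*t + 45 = (t + 3)*(t^2 - 8*t + 15) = (t - 5)*(t + 3)*(t - 3)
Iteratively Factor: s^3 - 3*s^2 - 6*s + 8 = (s + 2)*(s^2 - 5*s + 4) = (s - 4)*(s + 2)*(s - 1)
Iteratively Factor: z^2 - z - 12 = (z + 3)*(z - 4)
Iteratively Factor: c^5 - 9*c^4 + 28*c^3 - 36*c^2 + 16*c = (c - 4)*(c^4 - 5*c^3 + 8*c^2 - 4*c) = c*(c - 4)*(c^3 - 5*c^2 + 8*c - 4) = c*(c - 4)*(c - 2)*(c^2 - 3*c + 2) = c*(c - 4)*(c - 2)*(c - 1)*(c - 2)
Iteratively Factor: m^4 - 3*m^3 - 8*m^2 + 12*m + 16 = (m + 1)*(m^3 - 4*m^2 - 4*m + 16) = (m - 4)*(m + 1)*(m^2 - 4) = (m - 4)*(m - 2)*(m + 1)*(m + 2)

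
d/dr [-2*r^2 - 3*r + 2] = -4*r - 3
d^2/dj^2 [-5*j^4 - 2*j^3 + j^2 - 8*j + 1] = -60*j^2 - 12*j + 2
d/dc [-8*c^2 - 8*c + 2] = -16*c - 8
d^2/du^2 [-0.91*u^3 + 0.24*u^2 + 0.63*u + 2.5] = 0.48 - 5.46*u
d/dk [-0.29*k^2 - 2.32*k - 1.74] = -0.58*k - 2.32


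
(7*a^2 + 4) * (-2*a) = -14*a^3 - 8*a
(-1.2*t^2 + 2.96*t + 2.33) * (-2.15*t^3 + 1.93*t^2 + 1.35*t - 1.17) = 2.58*t^5 - 8.68*t^4 - 0.916700000000001*t^3 + 9.8969*t^2 - 0.317699999999999*t - 2.7261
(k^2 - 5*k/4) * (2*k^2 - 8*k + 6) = 2*k^4 - 21*k^3/2 + 16*k^2 - 15*k/2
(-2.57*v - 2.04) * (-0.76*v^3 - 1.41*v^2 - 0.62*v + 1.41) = 1.9532*v^4 + 5.1741*v^3 + 4.4698*v^2 - 2.3589*v - 2.8764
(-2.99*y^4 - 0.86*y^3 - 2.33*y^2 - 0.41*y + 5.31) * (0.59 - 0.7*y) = 2.093*y^5 - 1.1621*y^4 + 1.1236*y^3 - 1.0877*y^2 - 3.9589*y + 3.1329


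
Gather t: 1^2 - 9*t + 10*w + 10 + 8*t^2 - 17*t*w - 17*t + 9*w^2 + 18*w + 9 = 8*t^2 + t*(-17*w - 26) + 9*w^2 + 28*w + 20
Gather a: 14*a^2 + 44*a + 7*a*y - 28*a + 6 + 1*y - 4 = 14*a^2 + a*(7*y + 16) + y + 2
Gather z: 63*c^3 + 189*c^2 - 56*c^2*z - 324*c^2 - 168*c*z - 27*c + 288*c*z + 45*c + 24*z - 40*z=63*c^3 - 135*c^2 + 18*c + z*(-56*c^2 + 120*c - 16)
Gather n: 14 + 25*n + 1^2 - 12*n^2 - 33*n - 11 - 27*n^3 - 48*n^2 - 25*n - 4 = -27*n^3 - 60*n^2 - 33*n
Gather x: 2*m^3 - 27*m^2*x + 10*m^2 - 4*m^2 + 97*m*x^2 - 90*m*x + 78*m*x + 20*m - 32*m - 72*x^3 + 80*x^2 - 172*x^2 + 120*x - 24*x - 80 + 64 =2*m^3 + 6*m^2 - 12*m - 72*x^3 + x^2*(97*m - 92) + x*(-27*m^2 - 12*m + 96) - 16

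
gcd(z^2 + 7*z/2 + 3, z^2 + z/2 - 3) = z + 2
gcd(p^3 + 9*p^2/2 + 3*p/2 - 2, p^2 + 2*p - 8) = p + 4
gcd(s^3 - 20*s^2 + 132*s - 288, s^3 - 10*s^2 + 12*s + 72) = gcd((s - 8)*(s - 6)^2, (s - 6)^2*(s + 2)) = s^2 - 12*s + 36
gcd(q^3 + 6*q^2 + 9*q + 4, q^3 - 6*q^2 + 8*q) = 1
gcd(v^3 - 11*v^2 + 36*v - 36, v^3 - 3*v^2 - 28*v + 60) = v^2 - 8*v + 12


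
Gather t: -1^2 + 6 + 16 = 21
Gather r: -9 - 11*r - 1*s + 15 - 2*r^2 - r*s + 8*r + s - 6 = -2*r^2 + r*(-s - 3)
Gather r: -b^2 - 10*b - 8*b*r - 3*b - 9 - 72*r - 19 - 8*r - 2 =-b^2 - 13*b + r*(-8*b - 80) - 30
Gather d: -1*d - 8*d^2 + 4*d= -8*d^2 + 3*d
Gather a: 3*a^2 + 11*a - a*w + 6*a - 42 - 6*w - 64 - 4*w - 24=3*a^2 + a*(17 - w) - 10*w - 130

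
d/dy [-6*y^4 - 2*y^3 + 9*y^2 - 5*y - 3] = -24*y^3 - 6*y^2 + 18*y - 5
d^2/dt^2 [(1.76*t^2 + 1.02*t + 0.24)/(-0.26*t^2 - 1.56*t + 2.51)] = (1.289808*t^3 - 6.9888*t^2 - 4.577976*t - 31.645552)/(0.017576*t^6 + 0.316368*t^5 + 1.38918*t^4 - 2.31192*t^3 - 13.41093*t^2 + 29.484468*t - 15.813251)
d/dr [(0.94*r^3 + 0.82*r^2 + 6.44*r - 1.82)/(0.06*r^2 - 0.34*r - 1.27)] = (0.0564*r^4 - 0.6392*r^3 - 4.2466*r^2 - 1.8644*r - 8.7976)/(0.0036*r^4 - 0.0408*r^3 - 0.0368*r^2 + 0.8636*r + 1.6129)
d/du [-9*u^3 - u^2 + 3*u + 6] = -27*u^2 - 2*u + 3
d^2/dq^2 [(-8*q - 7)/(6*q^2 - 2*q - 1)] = 4*(2*(6*q - 1)^2*(8*q + 7) + (72*q + 13)*(-6*q^2 + 2*q + 1))/(-6*q^2 + 2*q + 1)^3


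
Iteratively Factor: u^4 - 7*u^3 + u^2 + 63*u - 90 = (u - 2)*(u^3 - 5*u^2 - 9*u + 45) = (u - 2)*(u + 3)*(u^2 - 8*u + 15) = (u - 5)*(u - 2)*(u + 3)*(u - 3)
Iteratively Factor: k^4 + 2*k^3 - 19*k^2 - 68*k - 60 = (k + 3)*(k^3 - k^2 - 16*k - 20) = (k + 2)*(k + 3)*(k^2 - 3*k - 10) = (k + 2)^2*(k + 3)*(k - 5)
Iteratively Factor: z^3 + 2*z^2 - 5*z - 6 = (z + 1)*(z^2 + z - 6) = (z - 2)*(z + 1)*(z + 3)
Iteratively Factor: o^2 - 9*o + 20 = (o - 4)*(o - 5)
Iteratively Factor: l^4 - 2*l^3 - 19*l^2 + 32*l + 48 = (l + 4)*(l^3 - 6*l^2 + 5*l + 12) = (l - 3)*(l + 4)*(l^2 - 3*l - 4) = (l - 4)*(l - 3)*(l + 4)*(l + 1)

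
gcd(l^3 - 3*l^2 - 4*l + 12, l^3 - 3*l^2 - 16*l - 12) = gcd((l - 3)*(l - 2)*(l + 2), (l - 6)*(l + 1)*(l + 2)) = l + 2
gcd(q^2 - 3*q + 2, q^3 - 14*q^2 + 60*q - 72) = q - 2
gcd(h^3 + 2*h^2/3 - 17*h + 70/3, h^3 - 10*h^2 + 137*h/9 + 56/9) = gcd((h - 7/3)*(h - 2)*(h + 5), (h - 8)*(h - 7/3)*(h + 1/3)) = h - 7/3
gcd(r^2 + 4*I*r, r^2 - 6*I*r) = r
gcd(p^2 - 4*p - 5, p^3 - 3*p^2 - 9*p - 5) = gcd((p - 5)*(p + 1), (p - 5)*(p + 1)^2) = p^2 - 4*p - 5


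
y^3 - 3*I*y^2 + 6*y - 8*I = (y - 4*I)*(y - I)*(y + 2*I)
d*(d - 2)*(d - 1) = d^3 - 3*d^2 + 2*d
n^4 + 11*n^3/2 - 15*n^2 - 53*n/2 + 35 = (n - 5/2)*(n - 1)*(n + 2)*(n + 7)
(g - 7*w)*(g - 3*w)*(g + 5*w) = g^3 - 5*g^2*w - 29*g*w^2 + 105*w^3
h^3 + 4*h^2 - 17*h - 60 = (h - 4)*(h + 3)*(h + 5)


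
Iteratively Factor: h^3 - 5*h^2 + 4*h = (h - 4)*(h^2 - h) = (h - 4)*(h - 1)*(h)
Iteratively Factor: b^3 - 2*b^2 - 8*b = (b + 2)*(b^2 - 4*b) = b*(b + 2)*(b - 4)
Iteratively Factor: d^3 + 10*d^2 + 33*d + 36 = (d + 3)*(d^2 + 7*d + 12) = (d + 3)*(d + 4)*(d + 3)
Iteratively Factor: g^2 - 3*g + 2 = (g - 1)*(g - 2)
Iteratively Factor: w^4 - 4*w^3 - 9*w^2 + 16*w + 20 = (w + 2)*(w^3 - 6*w^2 + 3*w + 10) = (w - 5)*(w + 2)*(w^2 - w - 2) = (w - 5)*(w + 1)*(w + 2)*(w - 2)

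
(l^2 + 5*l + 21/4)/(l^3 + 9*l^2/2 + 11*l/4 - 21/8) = 2/(2*l - 1)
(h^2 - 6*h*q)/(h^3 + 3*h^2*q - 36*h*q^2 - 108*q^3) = h/(h^2 + 9*h*q + 18*q^2)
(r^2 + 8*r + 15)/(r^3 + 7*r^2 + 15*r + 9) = (r + 5)/(r^2 + 4*r + 3)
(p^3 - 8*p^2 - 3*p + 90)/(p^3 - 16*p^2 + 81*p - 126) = (p^2 - 2*p - 15)/(p^2 - 10*p + 21)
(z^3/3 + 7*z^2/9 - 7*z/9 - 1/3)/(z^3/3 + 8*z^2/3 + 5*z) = (3*z^2 - 2*z - 1)/(3*z*(z + 5))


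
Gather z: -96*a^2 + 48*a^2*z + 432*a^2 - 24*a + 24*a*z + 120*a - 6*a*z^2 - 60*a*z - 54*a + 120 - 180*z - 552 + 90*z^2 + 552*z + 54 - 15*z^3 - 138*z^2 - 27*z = 336*a^2 + 42*a - 15*z^3 + z^2*(-6*a - 48) + z*(48*a^2 - 36*a + 345) - 378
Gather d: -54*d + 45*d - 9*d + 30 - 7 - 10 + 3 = 16 - 18*d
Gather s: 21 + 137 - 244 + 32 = -54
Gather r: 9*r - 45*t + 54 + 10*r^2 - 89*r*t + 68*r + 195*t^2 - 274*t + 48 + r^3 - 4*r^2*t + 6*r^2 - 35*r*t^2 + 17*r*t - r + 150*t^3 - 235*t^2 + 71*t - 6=r^3 + r^2*(16 - 4*t) + r*(-35*t^2 - 72*t + 76) + 150*t^3 - 40*t^2 - 248*t + 96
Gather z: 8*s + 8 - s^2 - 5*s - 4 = -s^2 + 3*s + 4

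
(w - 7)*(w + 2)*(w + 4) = w^3 - w^2 - 34*w - 56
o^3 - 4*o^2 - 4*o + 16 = (o - 4)*(o - 2)*(o + 2)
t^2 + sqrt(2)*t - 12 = (t - 2*sqrt(2))*(t + 3*sqrt(2))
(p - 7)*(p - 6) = p^2 - 13*p + 42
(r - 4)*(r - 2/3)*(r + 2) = r^3 - 8*r^2/3 - 20*r/3 + 16/3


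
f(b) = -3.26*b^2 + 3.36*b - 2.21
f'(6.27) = -37.52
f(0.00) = -2.21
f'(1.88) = -8.90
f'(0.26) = 1.66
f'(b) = 3.36 - 6.52*b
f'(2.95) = -15.87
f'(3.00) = -16.20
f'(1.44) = -6.03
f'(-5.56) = 39.61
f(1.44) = -4.13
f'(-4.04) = 29.70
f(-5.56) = -121.67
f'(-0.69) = 7.86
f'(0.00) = 3.36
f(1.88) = -7.42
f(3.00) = -21.47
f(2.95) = -20.67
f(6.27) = -109.30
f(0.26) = -1.56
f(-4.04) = -68.99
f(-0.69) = -6.08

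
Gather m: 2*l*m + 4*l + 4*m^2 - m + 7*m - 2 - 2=4*l + 4*m^2 + m*(2*l + 6) - 4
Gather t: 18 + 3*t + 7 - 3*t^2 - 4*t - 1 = -3*t^2 - t + 24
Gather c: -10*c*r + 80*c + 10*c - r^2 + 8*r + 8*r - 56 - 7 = c*(90 - 10*r) - r^2 + 16*r - 63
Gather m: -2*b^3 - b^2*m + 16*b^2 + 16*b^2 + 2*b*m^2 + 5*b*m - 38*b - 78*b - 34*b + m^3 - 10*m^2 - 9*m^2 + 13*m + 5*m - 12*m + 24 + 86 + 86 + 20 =-2*b^3 + 32*b^2 - 150*b + m^3 + m^2*(2*b - 19) + m*(-b^2 + 5*b + 6) + 216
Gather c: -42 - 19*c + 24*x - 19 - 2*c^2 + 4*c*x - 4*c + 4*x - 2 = -2*c^2 + c*(4*x - 23) + 28*x - 63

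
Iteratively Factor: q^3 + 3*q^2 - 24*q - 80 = (q + 4)*(q^2 - q - 20) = (q + 4)^2*(q - 5)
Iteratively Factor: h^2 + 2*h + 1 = (h + 1)*(h + 1)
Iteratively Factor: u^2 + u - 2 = (u - 1)*(u + 2)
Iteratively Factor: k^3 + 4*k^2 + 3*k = (k + 1)*(k^2 + 3*k) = (k + 1)*(k + 3)*(k)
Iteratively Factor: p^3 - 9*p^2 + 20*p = (p - 4)*(p^2 - 5*p) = (p - 5)*(p - 4)*(p)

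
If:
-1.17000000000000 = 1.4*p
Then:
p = -0.84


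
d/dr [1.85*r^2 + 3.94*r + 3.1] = 3.7*r + 3.94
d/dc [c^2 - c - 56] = 2*c - 1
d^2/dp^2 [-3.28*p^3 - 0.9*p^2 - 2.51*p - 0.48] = -19.68*p - 1.8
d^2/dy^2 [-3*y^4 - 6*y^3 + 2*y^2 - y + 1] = -36*y^2 - 36*y + 4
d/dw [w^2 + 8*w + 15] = 2*w + 8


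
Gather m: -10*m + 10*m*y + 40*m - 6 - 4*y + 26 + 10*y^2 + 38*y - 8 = m*(10*y + 30) + 10*y^2 + 34*y + 12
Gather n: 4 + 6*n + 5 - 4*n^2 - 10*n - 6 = -4*n^2 - 4*n + 3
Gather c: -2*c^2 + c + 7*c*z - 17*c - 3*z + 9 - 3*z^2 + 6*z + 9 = -2*c^2 + c*(7*z - 16) - 3*z^2 + 3*z + 18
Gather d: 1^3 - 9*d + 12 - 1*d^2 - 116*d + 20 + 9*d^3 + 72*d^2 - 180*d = 9*d^3 + 71*d^2 - 305*d + 33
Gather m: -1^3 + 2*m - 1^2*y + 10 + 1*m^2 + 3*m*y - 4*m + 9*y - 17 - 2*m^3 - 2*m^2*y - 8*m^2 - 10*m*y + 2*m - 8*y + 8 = -2*m^3 + m^2*(-2*y - 7) - 7*m*y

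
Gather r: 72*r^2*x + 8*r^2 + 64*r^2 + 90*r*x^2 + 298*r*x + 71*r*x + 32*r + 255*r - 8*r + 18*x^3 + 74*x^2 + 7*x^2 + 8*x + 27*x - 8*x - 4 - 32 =r^2*(72*x + 72) + r*(90*x^2 + 369*x + 279) + 18*x^3 + 81*x^2 + 27*x - 36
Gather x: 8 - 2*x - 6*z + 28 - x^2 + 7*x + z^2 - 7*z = -x^2 + 5*x + z^2 - 13*z + 36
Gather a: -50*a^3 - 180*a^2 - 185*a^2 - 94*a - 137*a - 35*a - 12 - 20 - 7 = -50*a^3 - 365*a^2 - 266*a - 39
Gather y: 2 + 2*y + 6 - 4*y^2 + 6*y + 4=-4*y^2 + 8*y + 12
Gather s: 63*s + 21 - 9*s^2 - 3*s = -9*s^2 + 60*s + 21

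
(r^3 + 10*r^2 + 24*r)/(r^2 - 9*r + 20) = r*(r^2 + 10*r + 24)/(r^2 - 9*r + 20)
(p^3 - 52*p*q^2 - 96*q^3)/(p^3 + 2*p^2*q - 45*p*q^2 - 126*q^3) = (p^2 - 6*p*q - 16*q^2)/(p^2 - 4*p*q - 21*q^2)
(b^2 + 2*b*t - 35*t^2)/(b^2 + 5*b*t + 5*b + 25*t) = (b^2 + 2*b*t - 35*t^2)/(b^2 + 5*b*t + 5*b + 25*t)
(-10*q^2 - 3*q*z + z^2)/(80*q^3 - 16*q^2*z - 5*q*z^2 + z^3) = (2*q + z)/(-16*q^2 + z^2)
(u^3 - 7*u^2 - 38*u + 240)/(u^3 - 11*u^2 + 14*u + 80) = (u + 6)/(u + 2)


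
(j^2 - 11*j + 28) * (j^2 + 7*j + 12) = j^4 - 4*j^3 - 37*j^2 + 64*j + 336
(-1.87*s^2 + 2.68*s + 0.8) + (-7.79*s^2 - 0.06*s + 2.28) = -9.66*s^2 + 2.62*s + 3.08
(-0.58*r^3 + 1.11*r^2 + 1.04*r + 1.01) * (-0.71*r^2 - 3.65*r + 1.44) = 0.4118*r^5 + 1.3289*r^4 - 5.6251*r^3 - 2.9147*r^2 - 2.1889*r + 1.4544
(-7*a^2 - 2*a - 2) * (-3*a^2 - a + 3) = 21*a^4 + 13*a^3 - 13*a^2 - 4*a - 6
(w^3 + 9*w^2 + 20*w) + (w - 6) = w^3 + 9*w^2 + 21*w - 6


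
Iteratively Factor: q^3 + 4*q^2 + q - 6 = (q + 2)*(q^2 + 2*q - 3) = (q - 1)*(q + 2)*(q + 3)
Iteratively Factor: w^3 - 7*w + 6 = (w - 2)*(w^2 + 2*w - 3) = (w - 2)*(w - 1)*(w + 3)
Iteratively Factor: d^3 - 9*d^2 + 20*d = (d)*(d^2 - 9*d + 20) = d*(d - 5)*(d - 4)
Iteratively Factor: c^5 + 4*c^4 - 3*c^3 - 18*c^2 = (c)*(c^4 + 4*c^3 - 3*c^2 - 18*c) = c*(c + 3)*(c^3 + c^2 - 6*c) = c*(c - 2)*(c + 3)*(c^2 + 3*c) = c*(c - 2)*(c + 3)^2*(c)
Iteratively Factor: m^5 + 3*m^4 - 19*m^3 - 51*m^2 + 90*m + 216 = (m - 3)*(m^4 + 6*m^3 - m^2 - 54*m - 72) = (m - 3)^2*(m^3 + 9*m^2 + 26*m + 24) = (m - 3)^2*(m + 3)*(m^2 + 6*m + 8) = (m - 3)^2*(m + 3)*(m + 4)*(m + 2)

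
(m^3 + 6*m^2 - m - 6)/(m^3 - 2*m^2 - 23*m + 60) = (m^3 + 6*m^2 - m - 6)/(m^3 - 2*m^2 - 23*m + 60)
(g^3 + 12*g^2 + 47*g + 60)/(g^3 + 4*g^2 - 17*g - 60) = (g + 4)/(g - 4)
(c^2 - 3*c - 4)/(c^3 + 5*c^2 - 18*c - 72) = (c + 1)/(c^2 + 9*c + 18)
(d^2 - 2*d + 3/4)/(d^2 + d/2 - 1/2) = (d - 3/2)/(d + 1)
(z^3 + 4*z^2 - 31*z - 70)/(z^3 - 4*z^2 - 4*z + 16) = (z^2 + 2*z - 35)/(z^2 - 6*z + 8)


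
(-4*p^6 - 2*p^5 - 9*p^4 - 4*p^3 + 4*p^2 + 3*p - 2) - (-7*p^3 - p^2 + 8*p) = -4*p^6 - 2*p^5 - 9*p^4 + 3*p^3 + 5*p^2 - 5*p - 2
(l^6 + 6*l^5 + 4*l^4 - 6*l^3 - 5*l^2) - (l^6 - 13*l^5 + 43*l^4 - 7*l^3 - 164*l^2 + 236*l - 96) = 19*l^5 - 39*l^4 + l^3 + 159*l^2 - 236*l + 96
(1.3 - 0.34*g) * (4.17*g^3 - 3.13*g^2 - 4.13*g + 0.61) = -1.4178*g^4 + 6.4852*g^3 - 2.6648*g^2 - 5.5764*g + 0.793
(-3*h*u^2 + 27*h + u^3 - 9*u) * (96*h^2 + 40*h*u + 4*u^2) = -288*h^3*u^2 + 2592*h^3 - 24*h^2*u^3 + 216*h^2*u + 28*h*u^4 - 252*h*u^2 + 4*u^5 - 36*u^3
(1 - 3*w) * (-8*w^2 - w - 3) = 24*w^3 - 5*w^2 + 8*w - 3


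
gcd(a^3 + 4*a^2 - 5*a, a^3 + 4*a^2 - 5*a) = a^3 + 4*a^2 - 5*a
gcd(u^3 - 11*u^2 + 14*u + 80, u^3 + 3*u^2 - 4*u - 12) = u + 2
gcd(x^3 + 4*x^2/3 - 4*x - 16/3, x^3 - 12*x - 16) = x + 2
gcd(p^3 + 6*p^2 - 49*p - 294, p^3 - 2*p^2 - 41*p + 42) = p^2 - p - 42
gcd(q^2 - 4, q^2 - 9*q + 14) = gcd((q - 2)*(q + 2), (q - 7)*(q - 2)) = q - 2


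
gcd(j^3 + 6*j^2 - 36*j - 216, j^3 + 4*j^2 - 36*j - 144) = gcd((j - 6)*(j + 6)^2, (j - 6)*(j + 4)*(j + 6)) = j^2 - 36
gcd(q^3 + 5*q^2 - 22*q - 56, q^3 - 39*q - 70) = q + 2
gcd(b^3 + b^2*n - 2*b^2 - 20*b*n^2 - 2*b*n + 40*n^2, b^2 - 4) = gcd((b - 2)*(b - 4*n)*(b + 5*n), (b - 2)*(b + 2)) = b - 2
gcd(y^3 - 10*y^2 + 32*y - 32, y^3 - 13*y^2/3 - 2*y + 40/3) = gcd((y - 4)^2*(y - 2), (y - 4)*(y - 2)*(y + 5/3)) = y^2 - 6*y + 8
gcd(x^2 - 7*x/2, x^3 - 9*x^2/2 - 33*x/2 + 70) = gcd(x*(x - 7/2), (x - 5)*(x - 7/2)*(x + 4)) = x - 7/2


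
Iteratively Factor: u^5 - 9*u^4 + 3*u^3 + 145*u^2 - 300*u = (u - 5)*(u^4 - 4*u^3 - 17*u^2 + 60*u) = (u - 5)*(u - 3)*(u^3 - u^2 - 20*u) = (u - 5)^2*(u - 3)*(u^2 + 4*u) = (u - 5)^2*(u - 3)*(u + 4)*(u)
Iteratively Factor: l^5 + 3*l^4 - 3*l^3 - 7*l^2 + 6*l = (l - 1)*(l^4 + 4*l^3 + l^2 - 6*l) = (l - 1)^2*(l^3 + 5*l^2 + 6*l) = (l - 1)^2*(l + 2)*(l^2 + 3*l) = l*(l - 1)^2*(l + 2)*(l + 3)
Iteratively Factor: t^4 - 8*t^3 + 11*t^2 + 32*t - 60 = (t - 3)*(t^3 - 5*t^2 - 4*t + 20) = (t - 5)*(t - 3)*(t^2 - 4) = (t - 5)*(t - 3)*(t - 2)*(t + 2)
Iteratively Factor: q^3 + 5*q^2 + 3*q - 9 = (q + 3)*(q^2 + 2*q - 3) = (q + 3)^2*(q - 1)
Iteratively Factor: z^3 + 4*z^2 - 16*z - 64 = (z + 4)*(z^2 - 16) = (z + 4)^2*(z - 4)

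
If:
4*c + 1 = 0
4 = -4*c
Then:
No Solution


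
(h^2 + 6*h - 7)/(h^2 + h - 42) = (h - 1)/(h - 6)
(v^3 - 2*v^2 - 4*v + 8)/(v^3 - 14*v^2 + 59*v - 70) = (v^2 - 4)/(v^2 - 12*v + 35)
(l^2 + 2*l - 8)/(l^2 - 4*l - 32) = (l - 2)/(l - 8)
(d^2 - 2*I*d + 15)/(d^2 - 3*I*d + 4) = (d^2 - 2*I*d + 15)/(d^2 - 3*I*d + 4)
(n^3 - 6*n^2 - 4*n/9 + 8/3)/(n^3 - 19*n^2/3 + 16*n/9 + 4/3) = (3*n + 2)/(3*n + 1)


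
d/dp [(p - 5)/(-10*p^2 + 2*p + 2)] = (-5*p^2 + p + (p - 5)*(10*p - 1) + 1)/(2*(-5*p^2 + p + 1)^2)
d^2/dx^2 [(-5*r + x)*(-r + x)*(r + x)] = -10*r + 6*x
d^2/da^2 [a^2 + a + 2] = 2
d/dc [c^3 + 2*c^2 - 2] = c*(3*c + 4)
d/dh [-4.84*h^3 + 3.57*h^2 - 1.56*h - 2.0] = -14.52*h^2 + 7.14*h - 1.56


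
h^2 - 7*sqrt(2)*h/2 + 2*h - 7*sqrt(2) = (h + 2)*(h - 7*sqrt(2)/2)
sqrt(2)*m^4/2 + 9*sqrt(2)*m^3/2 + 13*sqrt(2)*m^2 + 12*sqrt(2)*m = m*(m + 3)*(m + 4)*(sqrt(2)*m/2 + sqrt(2))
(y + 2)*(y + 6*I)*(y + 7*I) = y^3 + 2*y^2 + 13*I*y^2 - 42*y + 26*I*y - 84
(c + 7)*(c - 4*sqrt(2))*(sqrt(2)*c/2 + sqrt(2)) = sqrt(2)*c^3/2 - 4*c^2 + 9*sqrt(2)*c^2/2 - 36*c + 7*sqrt(2)*c - 56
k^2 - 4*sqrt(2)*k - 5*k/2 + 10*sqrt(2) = (k - 5/2)*(k - 4*sqrt(2))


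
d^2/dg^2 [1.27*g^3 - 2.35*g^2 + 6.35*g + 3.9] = 7.62*g - 4.7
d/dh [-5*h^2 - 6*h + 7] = -10*h - 6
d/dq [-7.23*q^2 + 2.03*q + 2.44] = 2.03 - 14.46*q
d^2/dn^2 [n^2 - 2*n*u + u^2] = 2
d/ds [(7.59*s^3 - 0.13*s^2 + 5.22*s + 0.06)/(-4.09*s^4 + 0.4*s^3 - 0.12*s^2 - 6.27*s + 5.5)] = (31.0431*s^6 - 1.0634*s^5 + 63.1906*s^4 - 98.373*s^3 + 126.6045*s^2 - 1.4156*s + 29.0862)/(16.7281*s^8 - 3.272*s^7 + 1.1416*s^6 + 51.1926*s^5 - 49.9916*s^4 + 5.9048*s^3 + 37.9929*s^2 - 68.97*s + 30.25)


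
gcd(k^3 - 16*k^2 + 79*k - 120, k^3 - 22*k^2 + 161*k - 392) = k - 8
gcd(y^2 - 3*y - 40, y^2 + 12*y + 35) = y + 5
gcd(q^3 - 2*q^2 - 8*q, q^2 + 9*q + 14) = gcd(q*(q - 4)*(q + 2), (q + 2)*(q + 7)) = q + 2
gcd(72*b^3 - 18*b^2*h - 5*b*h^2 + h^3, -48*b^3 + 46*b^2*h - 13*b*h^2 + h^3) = 3*b - h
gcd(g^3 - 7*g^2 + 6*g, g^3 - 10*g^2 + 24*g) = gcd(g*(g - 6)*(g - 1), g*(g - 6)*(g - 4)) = g^2 - 6*g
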